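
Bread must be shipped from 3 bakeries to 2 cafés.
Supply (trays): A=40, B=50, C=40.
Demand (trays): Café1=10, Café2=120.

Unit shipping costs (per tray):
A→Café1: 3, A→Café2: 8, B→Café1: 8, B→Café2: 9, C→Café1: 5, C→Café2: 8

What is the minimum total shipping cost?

1040

An optimal shipping plan:
  A->Café1: 10 × 3 = 30
  A->Café2: 30 × 8 = 240
  B->Café2: 50 × 9 = 450
  C->Café2: 40 × 8 = 320
Total = 30 + 240 + 450 + 320 = 1040.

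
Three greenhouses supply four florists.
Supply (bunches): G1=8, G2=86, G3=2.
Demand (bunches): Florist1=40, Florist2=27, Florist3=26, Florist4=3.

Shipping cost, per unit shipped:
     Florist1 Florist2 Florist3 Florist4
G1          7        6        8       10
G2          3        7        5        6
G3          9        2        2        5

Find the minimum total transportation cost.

A cheapest plan:
  G1->Florist2: 8 × 6 = 48
  G2->Florist1: 40 × 3 = 120
  G2->Florist2: 17 × 7 = 119
  G2->Florist3: 26 × 5 = 130
  G2->Florist4: 3 × 6 = 18
  G3->Florist2: 2 × 2 = 4
Total = 48 + 120 + 119 + 130 + 18 + 4 = 439.

439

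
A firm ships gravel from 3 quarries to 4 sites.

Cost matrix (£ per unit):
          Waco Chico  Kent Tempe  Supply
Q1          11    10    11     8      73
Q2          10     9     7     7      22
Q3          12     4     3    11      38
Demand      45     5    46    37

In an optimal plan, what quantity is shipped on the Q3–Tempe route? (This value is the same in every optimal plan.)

0

The minimum-cost plan:
  Q1→Waco: 36 × £11 = £396
  Q1→Tempe: 37 × £8 = £296
  Q2→Waco: 9 × £10 = £90
  Q2→Kent: 13 × £7 = £91
  Q3→Chico: 5 × £4 = £20
  Q3→Kent: 33 × £3 = £99
Total cost = £992.
The route Q3→Tempe is not used.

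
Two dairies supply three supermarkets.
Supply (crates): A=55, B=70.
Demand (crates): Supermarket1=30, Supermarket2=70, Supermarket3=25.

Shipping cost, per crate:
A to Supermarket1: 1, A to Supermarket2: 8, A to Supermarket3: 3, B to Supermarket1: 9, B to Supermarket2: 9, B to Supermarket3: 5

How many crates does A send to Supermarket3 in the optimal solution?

25

Optimal shipments:
  A→Supermarket1: 30 × 1 = 30
  A→Supermarket3: 25 × 3 = 75
  B→Supermarket2: 70 × 9 = 630
Total cost = 735.
So A→Supermarket3 carries 25 crates.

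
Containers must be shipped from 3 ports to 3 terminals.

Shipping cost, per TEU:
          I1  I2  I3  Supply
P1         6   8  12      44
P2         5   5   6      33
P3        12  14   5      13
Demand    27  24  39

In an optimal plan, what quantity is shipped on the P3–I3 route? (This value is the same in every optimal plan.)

Solving gives:
  P1 to I1: 27 × 6 = 162
  P1 to I2: 17 × 8 = 136
  P2 to I2: 7 × 5 = 35
  P2 to I3: 26 × 6 = 156
  P3 to I3: 13 × 5 = 65
Total cost = 554.
So P3→I3 carries 13 TEU.

13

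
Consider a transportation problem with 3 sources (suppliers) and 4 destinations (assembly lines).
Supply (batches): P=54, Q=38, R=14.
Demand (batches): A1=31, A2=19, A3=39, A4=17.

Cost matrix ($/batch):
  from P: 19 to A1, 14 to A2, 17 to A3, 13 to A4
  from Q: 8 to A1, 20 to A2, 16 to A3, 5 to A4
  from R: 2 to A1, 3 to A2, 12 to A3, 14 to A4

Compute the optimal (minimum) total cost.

1158

Optimal allocation:
  P–A2: 15 × $14 = $210
  P–A3: 39 × $17 = $663
  Q–A1: 21 × $8 = $168
  Q–A4: 17 × $5 = $85
  R–A1: 10 × $2 = $20
  R–A2: 4 × $3 = $12
Total = 210 + 663 + 168 + 85 + 20 + 12 = $1158.
(Supply check: P ships 54; Q ships 38; R ships 14.)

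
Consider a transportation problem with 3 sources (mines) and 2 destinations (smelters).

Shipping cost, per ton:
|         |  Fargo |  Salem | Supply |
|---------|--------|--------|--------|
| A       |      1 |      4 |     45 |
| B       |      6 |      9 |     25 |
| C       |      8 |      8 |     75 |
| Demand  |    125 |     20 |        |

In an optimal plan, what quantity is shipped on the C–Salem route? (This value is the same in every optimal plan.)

20

Solving gives:
  A to Fargo: 45 tons
  B to Fargo: 25 tons
  C to Fargo: 55 tons
  C to Salem: 20 tons
Total cost = 795.
So C→Salem carries 20 tons.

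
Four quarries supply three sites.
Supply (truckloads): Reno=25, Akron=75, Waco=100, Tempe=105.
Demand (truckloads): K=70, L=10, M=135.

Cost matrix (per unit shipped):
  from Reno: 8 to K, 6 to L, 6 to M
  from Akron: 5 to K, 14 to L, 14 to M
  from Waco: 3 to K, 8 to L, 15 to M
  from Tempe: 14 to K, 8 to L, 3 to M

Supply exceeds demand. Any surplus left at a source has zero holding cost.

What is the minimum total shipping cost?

825

One minimum-cost allocation:
  Reno–M: 25 × 6 = 150
  Akron–M: 5 × 14 = 70
  Waco–K: 70 × 3 = 210
  Waco–L: 10 × 8 = 80
  Tempe–M: 105 × 3 = 315
Total = 150 + 70 + 210 + 80 + 315 = 825.
(Supply check: Reno ships 25; Akron ships 5; Waco ships 80; Tempe ships 105.)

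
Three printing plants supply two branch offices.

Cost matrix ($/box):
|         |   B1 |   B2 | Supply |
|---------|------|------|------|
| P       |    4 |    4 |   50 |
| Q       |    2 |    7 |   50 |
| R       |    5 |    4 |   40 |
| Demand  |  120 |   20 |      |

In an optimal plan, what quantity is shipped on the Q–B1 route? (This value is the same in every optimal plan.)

50

Optimal shipments:
  P→B1: 50 × $4 = $200
  Q→B1: 50 × $2 = $100
  R→B1: 20 × $5 = $100
  R→B2: 20 × $4 = $80
Total cost = $480.
So Q→B1 carries 50 boxes.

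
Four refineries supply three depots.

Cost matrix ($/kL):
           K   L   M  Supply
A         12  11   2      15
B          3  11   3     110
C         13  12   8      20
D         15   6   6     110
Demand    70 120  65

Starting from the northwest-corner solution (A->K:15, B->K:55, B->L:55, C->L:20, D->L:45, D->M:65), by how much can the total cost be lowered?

630

Current plan cost = 15·12 + 55·3 + 55·11 + 20·12 + 45·6 + 65·6 = $1850.
Optimal plan:
  A–M: 15 × $2 = $30
  B–K: 70 × $3 = $210
  B–M: 40 × $3 = $120
  C–L: 10 × $12 = $120
  C–M: 10 × $8 = $80
  D–L: 110 × $6 = $660
Optimal cost = $1220.
Saving = 1850 − 1220 = $630.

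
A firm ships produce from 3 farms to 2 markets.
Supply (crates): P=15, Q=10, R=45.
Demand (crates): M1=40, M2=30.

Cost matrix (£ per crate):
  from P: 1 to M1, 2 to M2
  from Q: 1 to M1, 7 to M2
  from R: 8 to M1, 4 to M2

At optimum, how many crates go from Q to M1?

Optimal shipments:
  P→M1: 15 × £1 = £15
  Q→M1: 10 × £1 = £10
  R→M1: 15 × £8 = £120
  R→M2: 30 × £4 = £120
Total cost = £265.
So Q→M1 carries 10 crates.

10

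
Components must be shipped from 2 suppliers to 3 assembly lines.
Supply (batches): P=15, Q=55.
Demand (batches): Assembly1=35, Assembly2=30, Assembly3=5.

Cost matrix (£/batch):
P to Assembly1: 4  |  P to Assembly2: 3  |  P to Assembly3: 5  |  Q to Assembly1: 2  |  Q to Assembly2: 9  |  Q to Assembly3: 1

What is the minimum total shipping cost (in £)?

An optimal shipping plan:
  P to Assembly2: 15 × £3 = £45
  Q to Assembly1: 35 × £2 = £70
  Q to Assembly2: 15 × £9 = £135
  Q to Assembly3: 5 × £1 = £5
Total = 45 + 70 + 135 + 5 = £255.

255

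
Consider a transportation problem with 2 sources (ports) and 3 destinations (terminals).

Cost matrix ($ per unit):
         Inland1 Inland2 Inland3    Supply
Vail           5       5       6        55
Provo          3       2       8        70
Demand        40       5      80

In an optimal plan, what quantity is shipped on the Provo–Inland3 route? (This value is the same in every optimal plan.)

25

Optimal shipments:
  Vail->Inland3: 55 TEU
  Provo->Inland1: 40 TEU
  Provo->Inland2: 5 TEU
  Provo->Inland3: 25 TEU
Total cost = $660.
So Provo→Inland3 carries 25 TEU.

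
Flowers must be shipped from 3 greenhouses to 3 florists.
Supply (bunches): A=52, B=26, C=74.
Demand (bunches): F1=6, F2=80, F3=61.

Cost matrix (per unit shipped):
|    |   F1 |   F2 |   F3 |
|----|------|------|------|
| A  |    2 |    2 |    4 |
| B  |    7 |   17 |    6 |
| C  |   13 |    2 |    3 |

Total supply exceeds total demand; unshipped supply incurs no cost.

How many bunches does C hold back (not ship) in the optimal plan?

An optimal plan:
  A→F1: 6 × 2 = 12
  A→F2: 46 × 2 = 92
  B→F3: 21 × 6 = 126
  C→F2: 34 × 2 = 68
  C→F3: 40 × 3 = 120
Total cost = 418.
C ships 74 of its 74, leaving 0.

0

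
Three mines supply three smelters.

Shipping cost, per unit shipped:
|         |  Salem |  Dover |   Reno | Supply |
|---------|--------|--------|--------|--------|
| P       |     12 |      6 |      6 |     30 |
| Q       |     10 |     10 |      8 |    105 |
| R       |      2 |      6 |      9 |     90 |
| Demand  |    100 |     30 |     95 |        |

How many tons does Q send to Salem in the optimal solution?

10

The minimum-cost plan:
  P to Dover: 30 × 6 = 180
  Q to Salem: 10 × 10 = 100
  Q to Reno: 95 × 8 = 760
  R to Salem: 90 × 2 = 180
Total cost = 1220.
So Q→Salem carries 10 tons.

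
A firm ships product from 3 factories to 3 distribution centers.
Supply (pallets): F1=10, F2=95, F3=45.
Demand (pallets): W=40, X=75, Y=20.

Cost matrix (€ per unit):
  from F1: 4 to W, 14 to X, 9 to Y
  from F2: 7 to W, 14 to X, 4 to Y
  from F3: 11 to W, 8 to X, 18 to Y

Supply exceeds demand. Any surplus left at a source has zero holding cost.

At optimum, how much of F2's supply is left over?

15

Minimum-cost shipments:
  F1 to W: 10 pallets
  F2 to W: 30 pallets
  F2 to X: 30 pallets
  F2 to Y: 20 pallets
  F3 to X: 45 pallets
Total cost = €1110.
F2 ships 80 of its 95, leaving 15.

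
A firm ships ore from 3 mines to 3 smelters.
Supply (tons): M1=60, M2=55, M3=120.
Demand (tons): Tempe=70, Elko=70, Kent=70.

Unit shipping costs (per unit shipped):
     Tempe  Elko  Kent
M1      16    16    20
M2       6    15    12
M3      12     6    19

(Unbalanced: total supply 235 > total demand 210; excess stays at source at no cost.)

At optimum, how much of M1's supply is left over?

Minimum-cost shipments:
  M1->Kent: 35 × 20 = 700
  M2->Tempe: 20 × 6 = 120
  M2->Kent: 35 × 12 = 420
  M3->Tempe: 50 × 12 = 600
  M3->Elko: 70 × 6 = 420
Total cost = 2260.
M1 ships 35 of its 60, leaving 25.

25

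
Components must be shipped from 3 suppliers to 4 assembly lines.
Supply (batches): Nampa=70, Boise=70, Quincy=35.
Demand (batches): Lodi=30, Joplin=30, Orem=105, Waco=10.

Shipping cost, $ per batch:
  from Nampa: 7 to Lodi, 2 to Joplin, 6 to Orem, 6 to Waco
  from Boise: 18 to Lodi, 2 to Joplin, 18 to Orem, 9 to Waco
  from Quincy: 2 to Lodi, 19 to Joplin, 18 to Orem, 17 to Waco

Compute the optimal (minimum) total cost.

Optimal allocation:
  Nampa→Orem: 70 × $6 = $420
  Boise→Joplin: 30 × $2 = $60
  Boise→Orem: 30 × $18 = $540
  Boise→Waco: 10 × $9 = $90
  Quincy→Lodi: 30 × $2 = $60
  Quincy→Orem: 5 × $18 = $90
Total = 420 + 60 + 540 + 90 + 60 + 90 = $1260.
(Supply check: Nampa ships 70; Boise ships 70; Quincy ships 35.)

1260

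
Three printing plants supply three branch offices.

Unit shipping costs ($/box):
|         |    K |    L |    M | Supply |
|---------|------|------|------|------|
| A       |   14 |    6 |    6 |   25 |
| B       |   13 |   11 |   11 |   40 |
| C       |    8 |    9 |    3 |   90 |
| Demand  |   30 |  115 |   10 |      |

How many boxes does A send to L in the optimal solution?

25

Optimal shipments:
  A to L: 25 boxes
  B to L: 40 boxes
  C to K: 30 boxes
  C to L: 50 boxes
  C to M: 10 boxes
Total cost = $1310.
So A→L carries 25 boxes.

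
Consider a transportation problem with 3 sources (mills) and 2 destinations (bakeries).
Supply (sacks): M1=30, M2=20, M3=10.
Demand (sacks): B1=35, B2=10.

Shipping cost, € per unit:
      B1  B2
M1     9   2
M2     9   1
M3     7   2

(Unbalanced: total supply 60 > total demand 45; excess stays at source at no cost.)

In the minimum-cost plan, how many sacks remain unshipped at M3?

0

An optimal plan:
  M1→B1: 15 × €9 = €135
  M2→B1: 10 × €9 = €90
  M2→B2: 10 × €1 = €10
  M3→B1: 10 × €7 = €70
Total cost = €305.
M3 ships 10 of its 10, leaving 0.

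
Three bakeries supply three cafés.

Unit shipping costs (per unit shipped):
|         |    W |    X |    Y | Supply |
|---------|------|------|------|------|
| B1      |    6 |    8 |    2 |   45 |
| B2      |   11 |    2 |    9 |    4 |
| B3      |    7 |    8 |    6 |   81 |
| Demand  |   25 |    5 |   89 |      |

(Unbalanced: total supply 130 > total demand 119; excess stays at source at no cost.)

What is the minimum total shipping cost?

545

A cheapest plan:
  B1–Y: 45 × 2 = 90
  B2–X: 4 × 2 = 8
  B3–W: 25 × 7 = 175
  B3–X: 1 × 8 = 8
  B3–Y: 44 × 6 = 264
Total = 90 + 8 + 175 + 8 + 264 = 545.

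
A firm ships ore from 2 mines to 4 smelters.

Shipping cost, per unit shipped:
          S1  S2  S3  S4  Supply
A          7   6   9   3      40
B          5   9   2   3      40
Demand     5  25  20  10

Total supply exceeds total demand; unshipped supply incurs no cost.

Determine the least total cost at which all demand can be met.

Optimal allocation:
  A–S2: 25 × 6 = 150
  A–S4: 10 × 3 = 30
  B–S1: 5 × 5 = 25
  B–S3: 20 × 2 = 40
Total = 150 + 30 + 25 + 40 = 245.

245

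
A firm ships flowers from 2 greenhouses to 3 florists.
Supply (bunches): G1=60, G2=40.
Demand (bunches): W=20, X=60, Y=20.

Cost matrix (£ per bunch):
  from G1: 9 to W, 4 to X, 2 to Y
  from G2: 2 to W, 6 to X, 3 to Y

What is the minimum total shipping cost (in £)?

340

Optimal allocation:
  G1 to X: 60 × £4 = £240
  G2 to W: 20 × £2 = £40
  G2 to Y: 20 × £3 = £60
Total = 240 + 40 + 60 = £340.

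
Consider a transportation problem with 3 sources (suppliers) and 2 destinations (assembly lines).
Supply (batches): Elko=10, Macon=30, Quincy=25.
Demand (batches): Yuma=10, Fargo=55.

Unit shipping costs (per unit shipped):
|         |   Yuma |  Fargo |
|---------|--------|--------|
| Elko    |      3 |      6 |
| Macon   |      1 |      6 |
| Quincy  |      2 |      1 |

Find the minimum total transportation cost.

215

One minimum-cost allocation:
  Elko->Fargo: 10 × 6 = 60
  Macon->Yuma: 10 × 1 = 10
  Macon->Fargo: 20 × 6 = 120
  Quincy->Fargo: 25 × 1 = 25
Total = 60 + 10 + 120 + 25 = 215.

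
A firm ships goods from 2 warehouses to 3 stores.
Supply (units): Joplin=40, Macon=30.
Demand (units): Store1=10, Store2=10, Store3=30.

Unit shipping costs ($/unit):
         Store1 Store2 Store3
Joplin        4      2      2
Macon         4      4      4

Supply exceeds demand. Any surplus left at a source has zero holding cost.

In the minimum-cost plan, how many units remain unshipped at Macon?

An optimal plan:
  Joplin->Store2: 10 units
  Joplin->Store3: 30 units
  Macon->Store1: 10 units
Total cost = $120.
Macon ships 10 of its 30, leaving 20.

20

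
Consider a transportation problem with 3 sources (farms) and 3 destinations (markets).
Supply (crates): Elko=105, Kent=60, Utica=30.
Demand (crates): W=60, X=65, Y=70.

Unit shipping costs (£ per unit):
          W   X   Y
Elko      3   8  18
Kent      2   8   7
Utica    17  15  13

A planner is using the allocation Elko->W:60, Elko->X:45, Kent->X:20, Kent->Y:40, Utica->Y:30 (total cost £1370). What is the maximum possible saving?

20

Current plan cost = 60·3 + 45·8 + 20·8 + 40·7 + 30·13 = £1370.
Optimal plan:
  Elko->W: 40 × £3 = £120
  Elko->X: 65 × £8 = £520
  Kent->W: 20 × £2 = £40
  Kent->Y: 40 × £7 = £280
  Utica->Y: 30 × £13 = £390
Optimal cost = £1350.
Saving = 1370 − 1350 = £20.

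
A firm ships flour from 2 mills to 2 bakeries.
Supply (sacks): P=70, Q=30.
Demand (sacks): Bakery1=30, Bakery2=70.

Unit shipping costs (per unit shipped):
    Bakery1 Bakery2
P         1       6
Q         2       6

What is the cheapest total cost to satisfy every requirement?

450

One minimum-cost allocation:
  P to Bakery1: 30 sacks
  P to Bakery2: 40 sacks
  Q to Bakery2: 30 sacks
Total cost = 450.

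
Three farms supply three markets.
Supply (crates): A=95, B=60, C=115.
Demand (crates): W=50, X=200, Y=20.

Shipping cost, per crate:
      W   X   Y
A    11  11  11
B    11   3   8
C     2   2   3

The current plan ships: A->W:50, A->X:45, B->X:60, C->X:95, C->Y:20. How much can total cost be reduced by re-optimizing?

Current plan cost = 50·11 + 45·11 + 60·3 + 95·2 + 20·3 = 1475.
Optimal plan:
  A to X: 75 crates
  A to Y: 20 crates
  B to X: 60 crates
  C to W: 50 crates
  C to X: 65 crates
Optimal cost = 1455.
Saving = 1475 − 1455 = 20.

20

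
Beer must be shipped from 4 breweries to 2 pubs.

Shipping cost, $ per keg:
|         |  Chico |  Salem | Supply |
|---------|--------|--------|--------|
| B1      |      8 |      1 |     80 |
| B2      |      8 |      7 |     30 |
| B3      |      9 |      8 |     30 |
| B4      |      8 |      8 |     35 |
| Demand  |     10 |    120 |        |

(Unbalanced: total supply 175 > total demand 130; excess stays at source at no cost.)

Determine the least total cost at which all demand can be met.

450

A cheapest plan:
  B1–Salem: 80 kegs
  B2–Salem: 30 kegs
  B3–Salem: 10 kegs
  B4–Chico: 10 kegs
Total cost = $450.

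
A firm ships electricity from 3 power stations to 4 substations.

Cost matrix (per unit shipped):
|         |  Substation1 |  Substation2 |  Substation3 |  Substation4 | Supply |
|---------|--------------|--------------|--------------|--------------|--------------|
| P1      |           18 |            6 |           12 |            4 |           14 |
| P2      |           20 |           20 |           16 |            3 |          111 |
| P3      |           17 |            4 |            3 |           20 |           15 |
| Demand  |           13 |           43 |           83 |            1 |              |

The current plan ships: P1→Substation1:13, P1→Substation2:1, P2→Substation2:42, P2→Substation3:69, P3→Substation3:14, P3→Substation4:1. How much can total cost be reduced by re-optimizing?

231

Current plan cost = 13·18 + 1·6 + 42·20 + 69·16 + 14·3 + 1·20 = 2246.
Optimal plan:
  P1->Substation2: 14 × 6 = 84
  P2->Substation1: 13 × 20 = 260
  P2->Substation2: 14 × 20 = 280
  P2->Substation3: 83 × 16 = 1328
  P2->Substation4: 1 × 3 = 3
  P3->Substation2: 15 × 4 = 60
Optimal cost = 2015.
Saving = 2246 − 2015 = 231.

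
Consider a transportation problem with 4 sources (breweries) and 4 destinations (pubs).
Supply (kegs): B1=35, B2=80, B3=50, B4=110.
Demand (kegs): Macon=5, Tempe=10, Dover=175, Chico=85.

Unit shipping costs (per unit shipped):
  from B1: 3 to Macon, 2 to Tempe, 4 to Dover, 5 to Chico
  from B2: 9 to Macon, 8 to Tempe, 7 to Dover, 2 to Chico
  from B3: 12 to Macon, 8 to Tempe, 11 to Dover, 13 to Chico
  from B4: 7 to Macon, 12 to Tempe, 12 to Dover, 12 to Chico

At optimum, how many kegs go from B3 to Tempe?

10

Solving gives:
  B1→Dover: 35 kegs
  B2→Chico: 80 kegs
  B3→Tempe: 10 kegs
  B3→Dover: 40 kegs
  B4→Macon: 5 kegs
  B4→Dover: 100 kegs
  B4→Chico: 5 kegs
Total cost = 2115.
So B3→Tempe carries 10 kegs.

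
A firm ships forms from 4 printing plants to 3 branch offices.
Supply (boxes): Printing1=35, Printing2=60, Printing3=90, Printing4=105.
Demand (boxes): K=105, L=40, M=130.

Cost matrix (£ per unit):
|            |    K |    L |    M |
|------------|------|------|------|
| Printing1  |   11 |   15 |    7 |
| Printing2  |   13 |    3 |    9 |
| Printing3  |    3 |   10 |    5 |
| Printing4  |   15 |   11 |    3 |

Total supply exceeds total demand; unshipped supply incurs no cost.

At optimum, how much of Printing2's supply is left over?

Minimum-cost shipments:
  Printing1–K: 10 × £11 = £110
  Printing1–M: 25 × £7 = £175
  Printing2–K: 5 × £13 = £65
  Printing2–L: 40 × £3 = £120
  Printing3–K: 90 × £3 = £270
  Printing4–M: 105 × £3 = £315
Total cost = £1055.
Printing2 ships 45 of its 60, leaving 15.

15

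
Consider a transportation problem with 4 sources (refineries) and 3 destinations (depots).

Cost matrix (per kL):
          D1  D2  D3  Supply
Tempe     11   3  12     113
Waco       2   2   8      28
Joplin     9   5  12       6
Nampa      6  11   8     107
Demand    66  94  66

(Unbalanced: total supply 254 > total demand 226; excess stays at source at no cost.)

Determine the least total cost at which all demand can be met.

1094

Optimal allocation:
  Tempe–D2: 94 × 3 = 282
  Waco–D1: 28 × 2 = 56
  Nampa–D1: 38 × 6 = 228
  Nampa–D3: 66 × 8 = 528
Total = 282 + 56 + 228 + 528 = 1094.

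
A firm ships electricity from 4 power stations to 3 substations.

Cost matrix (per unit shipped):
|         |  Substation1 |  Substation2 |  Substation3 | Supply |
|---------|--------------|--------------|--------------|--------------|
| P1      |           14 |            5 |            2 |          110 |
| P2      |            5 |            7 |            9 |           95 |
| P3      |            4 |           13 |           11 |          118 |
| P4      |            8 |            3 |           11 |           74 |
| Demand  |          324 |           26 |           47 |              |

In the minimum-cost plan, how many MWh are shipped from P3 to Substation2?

0

Solving gives:
  P1 to Substation1: 37 × 14 = 518
  P1 to Substation2: 26 × 5 = 130
  P1 to Substation3: 47 × 2 = 94
  P2 to Substation1: 95 × 5 = 475
  P3 to Substation1: 118 × 4 = 472
  P4 to Substation1: 74 × 8 = 592
Total cost = 2281.
The route P3→Substation2 is not used.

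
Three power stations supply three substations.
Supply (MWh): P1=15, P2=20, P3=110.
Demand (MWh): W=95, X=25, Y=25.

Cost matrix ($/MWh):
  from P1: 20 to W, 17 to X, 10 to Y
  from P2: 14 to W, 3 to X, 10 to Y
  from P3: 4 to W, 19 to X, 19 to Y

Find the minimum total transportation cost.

One minimum-cost allocation:
  P1->Y: 15 × $10 = $150
  P2->X: 20 × $3 = $60
  P3->W: 95 × $4 = $380
  P3->X: 5 × $19 = $95
  P3->Y: 10 × $19 = $190
Total = 150 + 60 + 380 + 95 + 190 = $875.

875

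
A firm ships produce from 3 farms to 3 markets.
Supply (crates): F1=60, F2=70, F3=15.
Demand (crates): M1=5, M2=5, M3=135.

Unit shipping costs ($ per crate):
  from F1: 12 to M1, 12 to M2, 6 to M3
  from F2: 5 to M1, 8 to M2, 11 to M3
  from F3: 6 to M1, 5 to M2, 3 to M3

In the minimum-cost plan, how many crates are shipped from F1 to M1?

0

Solving gives:
  F1→M3: 60 × $6 = $360
  F2→M1: 5 × $5 = $25
  F2→M2: 5 × $8 = $40
  F2→M3: 60 × $11 = $660
  F3→M3: 15 × $3 = $45
Total cost = $1130.
The route F1→M1 is not used.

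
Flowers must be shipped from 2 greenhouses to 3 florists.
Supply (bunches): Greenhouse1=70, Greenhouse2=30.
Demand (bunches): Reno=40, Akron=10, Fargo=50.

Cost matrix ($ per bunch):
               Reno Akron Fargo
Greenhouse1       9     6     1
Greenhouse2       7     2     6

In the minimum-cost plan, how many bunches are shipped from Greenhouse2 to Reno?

The minimum-cost plan:
  Greenhouse1 to Reno: 20 × $9 = $180
  Greenhouse1 to Fargo: 50 × $1 = $50
  Greenhouse2 to Reno: 20 × $7 = $140
  Greenhouse2 to Akron: 10 × $2 = $20
Total cost = $390.
So Greenhouse2→Reno carries 20 bunches.

20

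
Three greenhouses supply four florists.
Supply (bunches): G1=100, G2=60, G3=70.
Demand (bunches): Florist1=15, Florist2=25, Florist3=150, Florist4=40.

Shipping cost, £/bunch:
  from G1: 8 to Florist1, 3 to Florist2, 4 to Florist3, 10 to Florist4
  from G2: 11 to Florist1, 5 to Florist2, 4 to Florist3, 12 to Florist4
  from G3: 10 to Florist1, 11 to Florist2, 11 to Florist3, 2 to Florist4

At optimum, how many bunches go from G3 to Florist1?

Solving gives:
  G1->Florist2: 25 × £3 = £75
  G1->Florist3: 75 × £4 = £300
  G2->Florist3: 60 × £4 = £240
  G3->Florist1: 15 × £10 = £150
  G3->Florist3: 15 × £11 = £165
  G3->Florist4: 40 × £2 = £80
Total cost = £1010.
So G3→Florist1 carries 15 bunches.

15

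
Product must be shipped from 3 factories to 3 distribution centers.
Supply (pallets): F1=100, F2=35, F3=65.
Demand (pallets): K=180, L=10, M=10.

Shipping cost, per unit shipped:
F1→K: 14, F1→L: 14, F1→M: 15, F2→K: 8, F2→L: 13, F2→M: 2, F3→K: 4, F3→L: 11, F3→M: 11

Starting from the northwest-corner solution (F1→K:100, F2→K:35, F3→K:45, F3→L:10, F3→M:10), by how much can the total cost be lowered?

Current plan cost = 100·14 + 35·8 + 45·4 + 10·11 + 10·11 = 2080.
Optimal plan:
  F1→K: 90 × 14 = 1260
  F1→L: 10 × 14 = 140
  F2→K: 25 × 8 = 200
  F2→M: 10 × 2 = 20
  F3→K: 65 × 4 = 260
Optimal cost = 1880.
Saving = 2080 − 1880 = 200.

200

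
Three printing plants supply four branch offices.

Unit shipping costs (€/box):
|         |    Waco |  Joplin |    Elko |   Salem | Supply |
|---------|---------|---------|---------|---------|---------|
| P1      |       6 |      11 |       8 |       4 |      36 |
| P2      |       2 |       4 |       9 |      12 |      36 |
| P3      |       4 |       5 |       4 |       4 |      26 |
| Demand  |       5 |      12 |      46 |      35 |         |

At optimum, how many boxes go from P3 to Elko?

Solving gives:
  P1->Elko: 1 × €8 = €8
  P1->Salem: 35 × €4 = €140
  P2->Waco: 5 × €2 = €10
  P2->Joplin: 12 × €4 = €48
  P2->Elko: 19 × €9 = €171
  P3->Elko: 26 × €4 = €104
Total cost = €481.
So P3→Elko carries 26 boxes.

26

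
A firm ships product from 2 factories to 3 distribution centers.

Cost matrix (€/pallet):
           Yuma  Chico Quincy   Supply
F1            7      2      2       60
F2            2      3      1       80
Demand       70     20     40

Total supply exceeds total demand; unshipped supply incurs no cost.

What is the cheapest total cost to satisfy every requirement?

250

A cheapest plan:
  F1->Chico: 20 × €2 = €40
  F1->Quincy: 30 × €2 = €60
  F2->Yuma: 70 × €2 = €140
  F2->Quincy: 10 × €1 = €10
Total = 40 + 60 + 140 + 10 = €250.
(Supply check: F1 ships 50; F2 ships 80.)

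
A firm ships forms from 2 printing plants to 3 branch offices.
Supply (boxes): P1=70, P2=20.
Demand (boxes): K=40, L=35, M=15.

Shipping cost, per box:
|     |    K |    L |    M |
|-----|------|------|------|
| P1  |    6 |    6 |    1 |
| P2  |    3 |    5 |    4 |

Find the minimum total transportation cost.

An optimal shipping plan:
  P1–K: 20 boxes
  P1–L: 35 boxes
  P1–M: 15 boxes
  P2–K: 20 boxes
Total cost = 405.

405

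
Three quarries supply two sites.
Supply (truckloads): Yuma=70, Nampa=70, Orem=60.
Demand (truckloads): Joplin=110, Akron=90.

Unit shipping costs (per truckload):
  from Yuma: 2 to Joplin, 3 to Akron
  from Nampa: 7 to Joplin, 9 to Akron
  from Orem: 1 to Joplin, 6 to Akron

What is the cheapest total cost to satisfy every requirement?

A cheapest plan:
  Yuma→Akron: 70 × 3 = 210
  Nampa→Joplin: 50 × 7 = 350
  Nampa→Akron: 20 × 9 = 180
  Orem→Joplin: 60 × 1 = 60
Total = 210 + 350 + 180 + 60 = 800.
(Supply check: Yuma ships 70; Nampa ships 70; Orem ships 60.)

800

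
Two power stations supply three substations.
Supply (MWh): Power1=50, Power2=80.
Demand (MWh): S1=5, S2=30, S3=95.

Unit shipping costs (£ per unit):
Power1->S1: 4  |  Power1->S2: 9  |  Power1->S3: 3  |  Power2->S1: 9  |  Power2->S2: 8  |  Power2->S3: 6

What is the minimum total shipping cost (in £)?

695

One minimum-cost allocation:
  Power1→S1: 5 × £4 = £20
  Power1→S3: 45 × £3 = £135
  Power2→S2: 30 × £8 = £240
  Power2→S3: 50 × £6 = £300
Total = 20 + 135 + 240 + 300 = £695.
(Supply check: Power1 ships 50; Power2 ships 80.)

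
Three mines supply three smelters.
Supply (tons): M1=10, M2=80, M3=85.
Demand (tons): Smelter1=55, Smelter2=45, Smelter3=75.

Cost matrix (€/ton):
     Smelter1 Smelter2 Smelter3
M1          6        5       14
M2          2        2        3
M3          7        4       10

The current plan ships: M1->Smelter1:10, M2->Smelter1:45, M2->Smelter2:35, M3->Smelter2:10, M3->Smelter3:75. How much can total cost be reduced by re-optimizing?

Current plan cost = 10·6 + 45·2 + 35·2 + 10·4 + 75·10 = €1010.
Optimal plan:
  M1 to Smelter1: 10 tons
  M2 to Smelter1: 5 tons
  M2 to Smelter3: 75 tons
  M3 to Smelter1: 40 tons
  M3 to Smelter2: 45 tons
Optimal cost = €755.
Saving = 1010 − 755 = €255.

255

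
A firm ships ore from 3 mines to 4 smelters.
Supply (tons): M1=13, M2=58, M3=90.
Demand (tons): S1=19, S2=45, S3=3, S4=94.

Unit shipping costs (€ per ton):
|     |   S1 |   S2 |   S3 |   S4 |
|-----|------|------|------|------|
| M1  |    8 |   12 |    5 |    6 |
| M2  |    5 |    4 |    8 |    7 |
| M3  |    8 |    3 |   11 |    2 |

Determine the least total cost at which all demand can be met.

512

One minimum-cost allocation:
  M1->S3: 3 tons
  M1->S4: 10 tons
  M2->S1: 19 tons
  M2->S2: 39 tons
  M3->S2: 6 tons
  M3->S4: 84 tons
Total cost = €512.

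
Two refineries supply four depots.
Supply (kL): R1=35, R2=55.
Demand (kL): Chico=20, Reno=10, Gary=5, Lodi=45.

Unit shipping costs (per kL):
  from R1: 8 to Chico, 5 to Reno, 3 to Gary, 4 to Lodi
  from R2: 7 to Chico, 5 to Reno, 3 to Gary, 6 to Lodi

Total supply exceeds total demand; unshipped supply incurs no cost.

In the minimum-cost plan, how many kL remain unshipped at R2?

An optimal plan:
  R1 to Lodi: 35 × 4 = 140
  R2 to Chico: 20 × 7 = 140
  R2 to Reno: 10 × 5 = 50
  R2 to Gary: 5 × 3 = 15
  R2 to Lodi: 10 × 6 = 60
Total cost = 405.
R2 ships 45 of its 55, leaving 10.

10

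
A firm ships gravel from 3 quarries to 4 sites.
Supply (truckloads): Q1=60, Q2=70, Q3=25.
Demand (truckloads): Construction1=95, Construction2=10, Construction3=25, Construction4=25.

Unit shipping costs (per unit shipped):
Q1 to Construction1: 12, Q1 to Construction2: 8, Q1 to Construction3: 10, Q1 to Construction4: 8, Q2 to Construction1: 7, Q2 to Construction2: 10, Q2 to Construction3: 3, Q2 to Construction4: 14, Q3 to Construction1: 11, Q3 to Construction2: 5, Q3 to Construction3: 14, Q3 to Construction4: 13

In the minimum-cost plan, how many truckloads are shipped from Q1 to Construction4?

25

Optimal shipments:
  Q1->Construction1: 35 × 12 = 420
  Q1->Construction4: 25 × 8 = 200
  Q2->Construction1: 45 × 7 = 315
  Q2->Construction3: 25 × 3 = 75
  Q3->Construction1: 15 × 11 = 165
  Q3->Construction2: 10 × 5 = 50
Total cost = 1225.
So Q1→Construction4 carries 25 truckloads.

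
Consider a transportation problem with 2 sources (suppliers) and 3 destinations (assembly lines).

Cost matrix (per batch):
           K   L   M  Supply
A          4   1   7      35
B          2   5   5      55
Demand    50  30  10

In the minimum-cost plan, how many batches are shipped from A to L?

30

The minimum-cost plan:
  A→K: 5 × 4 = 20
  A→L: 30 × 1 = 30
  B→K: 45 × 2 = 90
  B→M: 10 × 5 = 50
Total cost = 190.
So A→L carries 30 batches.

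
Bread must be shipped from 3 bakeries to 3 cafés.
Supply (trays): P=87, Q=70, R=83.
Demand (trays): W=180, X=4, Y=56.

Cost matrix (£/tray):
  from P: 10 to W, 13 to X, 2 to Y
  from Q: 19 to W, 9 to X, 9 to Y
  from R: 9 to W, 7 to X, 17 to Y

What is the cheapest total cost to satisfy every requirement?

2347

One minimum-cost allocation:
  P->W: 87 × £10 = £870
  Q->W: 10 × £19 = £190
  Q->X: 4 × £9 = £36
  Q->Y: 56 × £9 = £504
  R->W: 83 × £9 = £747
Total = 870 + 190 + 36 + 504 + 747 = £2347.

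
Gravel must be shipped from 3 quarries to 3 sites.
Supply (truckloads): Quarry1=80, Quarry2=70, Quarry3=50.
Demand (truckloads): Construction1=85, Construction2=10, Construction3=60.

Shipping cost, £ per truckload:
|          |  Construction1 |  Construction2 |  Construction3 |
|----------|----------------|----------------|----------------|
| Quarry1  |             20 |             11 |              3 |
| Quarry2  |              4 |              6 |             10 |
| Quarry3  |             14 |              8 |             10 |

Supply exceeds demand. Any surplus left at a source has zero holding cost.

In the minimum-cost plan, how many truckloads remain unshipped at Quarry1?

An optimal plan:
  Quarry1 to Construction3: 60 × £3 = £180
  Quarry2 to Construction1: 70 × £4 = £280
  Quarry3 to Construction1: 15 × £14 = £210
  Quarry3 to Construction2: 10 × £8 = £80
Total cost = £750.
Quarry1 ships 60 of its 80, leaving 20.

20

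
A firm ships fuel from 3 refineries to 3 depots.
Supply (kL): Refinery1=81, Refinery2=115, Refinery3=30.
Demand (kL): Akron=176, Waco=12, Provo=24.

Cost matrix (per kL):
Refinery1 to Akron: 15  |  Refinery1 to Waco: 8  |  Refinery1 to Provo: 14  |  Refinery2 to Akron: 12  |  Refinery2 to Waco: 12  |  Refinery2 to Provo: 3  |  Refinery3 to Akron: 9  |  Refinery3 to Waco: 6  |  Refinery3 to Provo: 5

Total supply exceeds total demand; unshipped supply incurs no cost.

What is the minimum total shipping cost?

2355

One minimum-cost allocation:
  Refinery1 to Akron: 55 × 15 = 825
  Refinery1 to Waco: 12 × 8 = 96
  Refinery2 to Akron: 91 × 12 = 1092
  Refinery2 to Provo: 24 × 3 = 72
  Refinery3 to Akron: 30 × 9 = 270
Total = 825 + 96 + 1092 + 72 + 270 = 2355.
(Supply check: Refinery1 ships 67; Refinery2 ships 115; Refinery3 ships 30.)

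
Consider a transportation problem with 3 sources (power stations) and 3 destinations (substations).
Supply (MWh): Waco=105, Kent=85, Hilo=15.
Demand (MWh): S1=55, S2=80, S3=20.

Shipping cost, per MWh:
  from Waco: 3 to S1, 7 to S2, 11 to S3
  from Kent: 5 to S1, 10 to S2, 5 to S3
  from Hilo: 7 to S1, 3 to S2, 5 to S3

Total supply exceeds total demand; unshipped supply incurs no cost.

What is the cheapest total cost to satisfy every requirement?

795

A cheapest plan:
  Waco to S1: 40 MWh
  Waco to S2: 65 MWh
  Kent to S1: 15 MWh
  Kent to S3: 20 MWh
  Hilo to S2: 15 MWh
Total cost = 795.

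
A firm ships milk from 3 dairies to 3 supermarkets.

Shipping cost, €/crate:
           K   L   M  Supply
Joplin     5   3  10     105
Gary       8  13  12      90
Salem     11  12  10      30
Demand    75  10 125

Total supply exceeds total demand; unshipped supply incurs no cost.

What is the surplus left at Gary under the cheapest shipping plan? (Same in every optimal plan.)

15

An optimal plan:
  Joplin->K: 75 × €5 = €375
  Joplin->L: 10 × €3 = €30
  Joplin->M: 20 × €10 = €200
  Gary->M: 75 × €12 = €900
  Salem->M: 30 × €10 = €300
Total cost = €1805.
Gary ships 75 of its 90, leaving 15.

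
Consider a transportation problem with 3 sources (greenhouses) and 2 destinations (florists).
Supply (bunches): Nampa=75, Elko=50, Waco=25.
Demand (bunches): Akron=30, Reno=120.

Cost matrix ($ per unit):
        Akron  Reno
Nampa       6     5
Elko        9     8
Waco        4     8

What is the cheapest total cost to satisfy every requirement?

880

A cheapest plan:
  Nampa->Akron: 5 × $6 = $30
  Nampa->Reno: 70 × $5 = $350
  Elko->Reno: 50 × $8 = $400
  Waco->Akron: 25 × $4 = $100
Total = 30 + 350 + 400 + 100 = $880.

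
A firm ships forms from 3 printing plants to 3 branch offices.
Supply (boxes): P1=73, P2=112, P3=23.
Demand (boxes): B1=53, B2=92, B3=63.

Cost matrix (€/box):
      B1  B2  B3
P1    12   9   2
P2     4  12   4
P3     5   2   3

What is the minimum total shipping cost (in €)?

One minimum-cost allocation:
  P1–B2: 69 × €9 = €621
  P1–B3: 4 × €2 = €8
  P2–B1: 53 × €4 = €212
  P2–B3: 59 × €4 = €236
  P3–B2: 23 × €2 = €46
Total = 621 + 8 + 212 + 236 + 46 = €1123.

1123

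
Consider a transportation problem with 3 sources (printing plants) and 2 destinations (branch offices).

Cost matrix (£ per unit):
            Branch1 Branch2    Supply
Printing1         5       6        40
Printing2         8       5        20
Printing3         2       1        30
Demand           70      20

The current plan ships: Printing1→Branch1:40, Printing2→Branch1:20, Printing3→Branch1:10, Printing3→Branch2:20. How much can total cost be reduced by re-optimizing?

Current plan cost = 40·5 + 20·8 + 10·2 + 20·1 = £400.
Optimal plan:
  Printing1→Branch1: 40 × £5 = £200
  Printing2→Branch2: 20 × £5 = £100
  Printing3→Branch1: 30 × £2 = £60
Optimal cost = £360.
Saving = 400 − 360 = £40.

40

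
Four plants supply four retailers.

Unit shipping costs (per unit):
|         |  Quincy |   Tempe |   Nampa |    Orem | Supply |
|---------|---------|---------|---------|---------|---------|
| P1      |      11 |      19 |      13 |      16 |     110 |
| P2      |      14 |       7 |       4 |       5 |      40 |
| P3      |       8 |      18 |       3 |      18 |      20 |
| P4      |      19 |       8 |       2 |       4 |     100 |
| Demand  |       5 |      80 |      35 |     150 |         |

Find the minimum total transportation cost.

2550

An optimal shipping plan:
  P1–Quincy: 5 × 11 = 55
  P1–Tempe: 40 × 19 = 760
  P1–Nampa: 15 × 13 = 195
  P1–Orem: 50 × 16 = 800
  P2–Tempe: 40 × 7 = 280
  P3–Nampa: 20 × 3 = 60
  P4–Orem: 100 × 4 = 400
Total = 55 + 760 + 195 + 800 + 280 + 60 + 400 = 2550.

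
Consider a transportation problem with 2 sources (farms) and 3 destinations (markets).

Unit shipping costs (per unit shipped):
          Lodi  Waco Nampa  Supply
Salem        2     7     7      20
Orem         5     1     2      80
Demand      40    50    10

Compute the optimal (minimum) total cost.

210

One minimum-cost allocation:
  Salem–Lodi: 20 crates
  Orem–Lodi: 20 crates
  Orem–Waco: 50 crates
  Orem–Nampa: 10 crates
Total cost = 210.
(Supply check: Salem ships 20; Orem ships 80.)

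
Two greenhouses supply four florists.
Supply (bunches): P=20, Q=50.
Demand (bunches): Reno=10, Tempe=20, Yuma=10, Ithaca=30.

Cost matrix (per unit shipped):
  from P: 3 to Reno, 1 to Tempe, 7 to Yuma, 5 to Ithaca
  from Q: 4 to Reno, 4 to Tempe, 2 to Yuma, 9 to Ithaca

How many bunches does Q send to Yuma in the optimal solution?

The minimum-cost plan:
  P–Ithaca: 20 bunches
  Q–Reno: 10 bunches
  Q–Tempe: 20 bunches
  Q–Yuma: 10 bunches
  Q–Ithaca: 10 bunches
Total cost = 330.
So Q→Yuma carries 10 bunches.

10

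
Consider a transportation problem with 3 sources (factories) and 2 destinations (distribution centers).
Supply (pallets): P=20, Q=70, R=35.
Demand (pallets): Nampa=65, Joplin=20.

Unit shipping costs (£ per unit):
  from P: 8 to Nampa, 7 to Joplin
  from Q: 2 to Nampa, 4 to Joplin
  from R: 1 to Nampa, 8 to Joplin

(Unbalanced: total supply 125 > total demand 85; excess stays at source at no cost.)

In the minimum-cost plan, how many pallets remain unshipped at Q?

Minimum-cost shipments:
  Q to Nampa: 30 × £2 = £60
  Q to Joplin: 20 × £4 = £80
  R to Nampa: 35 × £1 = £35
Total cost = £175.
Q ships 50 of its 70, leaving 20.

20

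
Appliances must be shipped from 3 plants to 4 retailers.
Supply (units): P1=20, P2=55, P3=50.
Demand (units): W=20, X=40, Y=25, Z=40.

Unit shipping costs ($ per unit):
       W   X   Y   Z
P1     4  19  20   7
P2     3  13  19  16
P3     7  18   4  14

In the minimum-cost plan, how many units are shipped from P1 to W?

0

Optimal shipments:
  P1 to Z: 20 × $7 = $140
  P2 to W: 15 × $3 = $45
  P2 to X: 40 × $13 = $520
  P3 to W: 5 × $7 = $35
  P3 to Y: 25 × $4 = $100
  P3 to Z: 20 × $14 = $280
Total cost = $1120.
The route P1→W is not used.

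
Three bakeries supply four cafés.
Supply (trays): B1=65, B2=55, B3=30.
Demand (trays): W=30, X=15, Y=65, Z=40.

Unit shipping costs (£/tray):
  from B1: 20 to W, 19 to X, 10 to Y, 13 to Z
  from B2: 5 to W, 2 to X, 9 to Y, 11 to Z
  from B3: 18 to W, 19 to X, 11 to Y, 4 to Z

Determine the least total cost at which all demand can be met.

An optimal shipping plan:
  B1 to Y: 65 × £10 = £650
  B2 to W: 30 × £5 = £150
  B2 to X: 15 × £2 = £30
  B2 to Z: 10 × £11 = £110
  B3 to Z: 30 × £4 = £120
Total = 650 + 150 + 30 + 110 + 120 = £1060.
(Supply check: B1 ships 65; B2 ships 55; B3 ships 30.)

1060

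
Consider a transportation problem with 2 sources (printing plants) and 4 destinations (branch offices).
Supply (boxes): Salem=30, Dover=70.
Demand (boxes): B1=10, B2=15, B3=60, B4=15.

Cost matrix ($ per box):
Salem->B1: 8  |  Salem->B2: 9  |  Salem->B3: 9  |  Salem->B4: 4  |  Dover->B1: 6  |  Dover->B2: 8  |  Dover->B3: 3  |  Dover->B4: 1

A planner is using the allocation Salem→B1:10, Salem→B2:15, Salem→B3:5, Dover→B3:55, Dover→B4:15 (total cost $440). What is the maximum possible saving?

15

Current plan cost = 10·8 + 15·9 + 5·9 + 55·3 + 15·1 = $440.
Optimal plan:
  Salem to B1: 10 × $8 = $80
  Salem to B2: 15 × $9 = $135
  Salem to B4: 5 × $4 = $20
  Dover to B3: 60 × $3 = $180
  Dover to B4: 10 × $1 = $10
Optimal cost = $425.
Saving = 440 − 425 = $15.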